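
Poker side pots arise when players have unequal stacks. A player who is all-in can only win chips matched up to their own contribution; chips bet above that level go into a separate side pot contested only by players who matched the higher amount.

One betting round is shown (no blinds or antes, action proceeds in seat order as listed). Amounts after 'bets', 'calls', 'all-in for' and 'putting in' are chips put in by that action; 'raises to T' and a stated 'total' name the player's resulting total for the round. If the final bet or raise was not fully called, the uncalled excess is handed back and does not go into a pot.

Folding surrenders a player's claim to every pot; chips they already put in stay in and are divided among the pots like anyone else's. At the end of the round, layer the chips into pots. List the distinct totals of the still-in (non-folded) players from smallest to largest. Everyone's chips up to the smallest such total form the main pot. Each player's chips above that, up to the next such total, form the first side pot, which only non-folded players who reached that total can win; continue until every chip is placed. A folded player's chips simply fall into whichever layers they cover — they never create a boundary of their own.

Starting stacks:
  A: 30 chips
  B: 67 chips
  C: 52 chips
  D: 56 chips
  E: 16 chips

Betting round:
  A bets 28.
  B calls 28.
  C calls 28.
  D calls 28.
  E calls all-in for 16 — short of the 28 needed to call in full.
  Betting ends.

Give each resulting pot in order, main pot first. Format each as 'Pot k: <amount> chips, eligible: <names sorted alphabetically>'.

Pot 1: 80 chips, eligible: A, B, C, D, E
Pot 2: 48 chips, eligible: A, B, C, D

Derivation:
Contributions: A=28, B=28, C=28, D=28, E=16
Pot levels (distinct totals of non-folded players): 16, 28
Layer 1-16: 16 each from A, B, C, D, E = 16*5 = 80 chips; eligible A, B, C, D, E
Layer 17-28: 12 each from A, B, C, D = 12*4 = 48 chips; eligible A, B, C, D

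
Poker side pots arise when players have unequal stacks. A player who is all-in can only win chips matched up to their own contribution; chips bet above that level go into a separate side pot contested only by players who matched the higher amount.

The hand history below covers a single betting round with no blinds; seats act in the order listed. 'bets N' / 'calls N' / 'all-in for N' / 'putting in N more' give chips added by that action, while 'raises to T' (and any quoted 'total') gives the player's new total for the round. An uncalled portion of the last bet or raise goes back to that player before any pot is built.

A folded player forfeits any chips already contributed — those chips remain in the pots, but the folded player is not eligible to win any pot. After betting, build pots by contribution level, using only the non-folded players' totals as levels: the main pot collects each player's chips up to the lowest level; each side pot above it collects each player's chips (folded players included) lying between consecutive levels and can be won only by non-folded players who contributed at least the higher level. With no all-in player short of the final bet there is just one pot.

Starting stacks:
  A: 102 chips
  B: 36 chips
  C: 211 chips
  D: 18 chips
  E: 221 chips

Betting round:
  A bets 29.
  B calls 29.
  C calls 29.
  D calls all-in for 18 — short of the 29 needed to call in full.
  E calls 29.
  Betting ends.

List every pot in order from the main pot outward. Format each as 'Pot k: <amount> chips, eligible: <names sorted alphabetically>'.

Contributions: A=29, B=29, C=29, D=18, E=29
Pot levels (distinct totals of non-folded players): 18, 29
Layer 1-18: 18 each from A, B, C, D, E = 18*5 = 90 chips; eligible A, B, C, D, E
Layer 19-29: 11 each from A, B, C, E = 11*4 = 44 chips; eligible A, B, C, E

Pot 1: 90 chips, eligible: A, B, C, D, E
Pot 2: 44 chips, eligible: A, B, C, E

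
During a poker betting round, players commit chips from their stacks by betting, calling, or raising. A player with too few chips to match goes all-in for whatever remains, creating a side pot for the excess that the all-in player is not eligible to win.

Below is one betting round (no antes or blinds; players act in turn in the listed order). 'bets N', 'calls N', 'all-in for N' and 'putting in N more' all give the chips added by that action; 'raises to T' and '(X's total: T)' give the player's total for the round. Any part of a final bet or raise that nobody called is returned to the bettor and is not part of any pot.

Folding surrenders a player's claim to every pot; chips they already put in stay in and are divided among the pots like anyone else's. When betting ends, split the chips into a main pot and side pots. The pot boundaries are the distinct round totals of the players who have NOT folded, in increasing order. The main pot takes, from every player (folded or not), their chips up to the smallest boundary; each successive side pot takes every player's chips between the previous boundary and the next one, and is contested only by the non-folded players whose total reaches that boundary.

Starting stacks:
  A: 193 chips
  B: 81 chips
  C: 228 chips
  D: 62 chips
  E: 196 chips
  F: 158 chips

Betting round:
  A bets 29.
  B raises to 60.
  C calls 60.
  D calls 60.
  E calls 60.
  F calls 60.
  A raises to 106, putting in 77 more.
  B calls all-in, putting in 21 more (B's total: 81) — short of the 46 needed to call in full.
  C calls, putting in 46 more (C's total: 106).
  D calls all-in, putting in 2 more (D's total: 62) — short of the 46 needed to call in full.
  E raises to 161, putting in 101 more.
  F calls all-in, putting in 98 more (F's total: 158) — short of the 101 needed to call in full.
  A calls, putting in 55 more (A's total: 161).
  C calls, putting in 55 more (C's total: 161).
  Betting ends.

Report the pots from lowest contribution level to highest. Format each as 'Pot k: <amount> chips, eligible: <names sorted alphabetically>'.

Pot 1: 372 chips, eligible: A, B, C, D, E, F
Pot 2: 95 chips, eligible: A, B, C, E, F
Pot 3: 308 chips, eligible: A, C, E, F
Pot 4: 9 chips, eligible: A, C, E

Derivation:
Contributions: A=161, B=81, C=161, D=62, E=161, F=158
Pot levels (distinct totals of non-folded players): 62, 81, 158, 161
Layer 1-62: 62 each from A, B, C, D, E, F = 62*6 = 372 chips; eligible A, B, C, D, E, F
Layer 63-81: 19 each from A, B, C, E, F = 19*5 = 95 chips; eligible A, B, C, E, F
Layer 82-158: 77 each from A, C, E, F = 77*4 = 308 chips; eligible A, C, E, F
Layer 159-161: 3 each from A, C, E = 3*3 = 9 chips; eligible A, C, E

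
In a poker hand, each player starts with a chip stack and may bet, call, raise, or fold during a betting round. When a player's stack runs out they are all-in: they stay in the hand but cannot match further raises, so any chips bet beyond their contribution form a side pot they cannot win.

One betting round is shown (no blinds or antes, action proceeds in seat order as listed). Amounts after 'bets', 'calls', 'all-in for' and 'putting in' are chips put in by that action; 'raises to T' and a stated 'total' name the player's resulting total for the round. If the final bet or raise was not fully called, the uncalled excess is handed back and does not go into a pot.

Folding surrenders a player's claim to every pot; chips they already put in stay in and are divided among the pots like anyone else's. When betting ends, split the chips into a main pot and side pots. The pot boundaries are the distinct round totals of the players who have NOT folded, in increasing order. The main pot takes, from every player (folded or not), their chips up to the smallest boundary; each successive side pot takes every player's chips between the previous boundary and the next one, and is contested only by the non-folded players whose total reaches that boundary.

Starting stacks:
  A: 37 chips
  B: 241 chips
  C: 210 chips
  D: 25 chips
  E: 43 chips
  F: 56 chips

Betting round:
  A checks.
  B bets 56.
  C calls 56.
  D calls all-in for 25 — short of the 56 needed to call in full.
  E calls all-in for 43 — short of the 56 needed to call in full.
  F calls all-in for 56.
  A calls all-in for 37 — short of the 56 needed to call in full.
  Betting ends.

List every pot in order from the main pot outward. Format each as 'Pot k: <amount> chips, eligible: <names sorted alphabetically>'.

Contributions: A=37, B=56, C=56, D=25, E=43, F=56
Pot levels (distinct totals of non-folded players): 25, 37, 43, 56
Layer 1-25: 25 each from A, B, C, D, E, F = 25*6 = 150 chips; eligible A, B, C, D, E, F
Layer 26-37: 12 each from A, B, C, E, F = 12*5 = 60 chips; eligible A, B, C, E, F
Layer 38-43: 6 each from B, C, E, F = 6*4 = 24 chips; eligible B, C, E, F
Layer 44-56: 13 each from B, C, F = 13*3 = 39 chips; eligible B, C, F

Pot 1: 150 chips, eligible: A, B, C, D, E, F
Pot 2: 60 chips, eligible: A, B, C, E, F
Pot 3: 24 chips, eligible: B, C, E, F
Pot 4: 39 chips, eligible: B, C, F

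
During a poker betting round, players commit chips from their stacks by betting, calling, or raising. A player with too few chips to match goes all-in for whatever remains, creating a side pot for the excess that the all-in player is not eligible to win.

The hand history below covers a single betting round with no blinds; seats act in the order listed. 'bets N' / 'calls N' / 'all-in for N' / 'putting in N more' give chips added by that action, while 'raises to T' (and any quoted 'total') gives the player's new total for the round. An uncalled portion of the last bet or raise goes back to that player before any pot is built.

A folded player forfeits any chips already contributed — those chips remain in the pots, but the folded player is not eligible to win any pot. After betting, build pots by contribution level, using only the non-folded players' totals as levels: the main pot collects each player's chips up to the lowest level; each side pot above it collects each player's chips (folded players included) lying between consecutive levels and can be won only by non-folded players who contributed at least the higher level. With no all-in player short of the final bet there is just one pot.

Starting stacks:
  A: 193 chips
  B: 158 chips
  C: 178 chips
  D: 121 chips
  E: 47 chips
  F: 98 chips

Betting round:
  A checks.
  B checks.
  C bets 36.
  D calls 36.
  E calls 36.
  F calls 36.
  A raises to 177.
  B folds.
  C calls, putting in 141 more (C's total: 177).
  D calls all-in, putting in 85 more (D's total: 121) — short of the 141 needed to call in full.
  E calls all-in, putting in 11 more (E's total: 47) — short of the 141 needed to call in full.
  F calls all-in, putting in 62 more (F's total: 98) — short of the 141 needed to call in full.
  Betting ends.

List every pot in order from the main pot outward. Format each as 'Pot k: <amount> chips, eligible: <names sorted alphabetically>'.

Contributions: A=177, C=177, D=121, E=47, F=98
Folded: B
Pot levels (distinct totals of non-folded players): 47, 98, 121, 177
Layer 1-47: 47 each from A, C, D, E, F = 47*5 = 235 chips; eligible A, C, D, E, F
Layer 48-98: 51 each from A, C, D, F = 51*4 = 204 chips; eligible A, C, D, F
Layer 99-121: 23 each from A, C, D = 23*3 = 69 chips; eligible A, C, D
Layer 122-177: 56 each from A, C = 56*2 = 112 chips; eligible A, C

Pot 1: 235 chips, eligible: A, C, D, E, F
Pot 2: 204 chips, eligible: A, C, D, F
Pot 3: 69 chips, eligible: A, C, D
Pot 4: 112 chips, eligible: A, C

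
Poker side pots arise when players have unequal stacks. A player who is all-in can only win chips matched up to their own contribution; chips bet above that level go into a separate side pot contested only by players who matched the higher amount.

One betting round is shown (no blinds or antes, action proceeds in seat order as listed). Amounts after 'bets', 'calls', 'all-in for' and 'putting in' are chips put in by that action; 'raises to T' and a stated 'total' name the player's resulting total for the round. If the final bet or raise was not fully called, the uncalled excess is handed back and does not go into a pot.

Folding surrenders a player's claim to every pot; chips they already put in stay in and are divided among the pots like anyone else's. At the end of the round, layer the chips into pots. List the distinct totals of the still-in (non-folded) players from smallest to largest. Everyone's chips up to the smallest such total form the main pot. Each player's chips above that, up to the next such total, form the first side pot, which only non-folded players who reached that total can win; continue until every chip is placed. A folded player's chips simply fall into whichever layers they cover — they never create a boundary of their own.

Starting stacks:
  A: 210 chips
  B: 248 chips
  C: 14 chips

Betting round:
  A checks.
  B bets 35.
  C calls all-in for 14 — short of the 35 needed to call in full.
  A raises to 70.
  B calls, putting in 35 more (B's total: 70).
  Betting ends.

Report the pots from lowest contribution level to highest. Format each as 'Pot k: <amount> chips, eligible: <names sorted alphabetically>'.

Contributions: A=70, B=70, C=14
Pot levels (distinct totals of non-folded players): 14, 70
Layer 1-14: 14 each from A, B, C = 14*3 = 42 chips; eligible A, B, C
Layer 15-70: 56 each from A, B = 56*2 = 112 chips; eligible A, B

Pot 1: 42 chips, eligible: A, B, C
Pot 2: 112 chips, eligible: A, B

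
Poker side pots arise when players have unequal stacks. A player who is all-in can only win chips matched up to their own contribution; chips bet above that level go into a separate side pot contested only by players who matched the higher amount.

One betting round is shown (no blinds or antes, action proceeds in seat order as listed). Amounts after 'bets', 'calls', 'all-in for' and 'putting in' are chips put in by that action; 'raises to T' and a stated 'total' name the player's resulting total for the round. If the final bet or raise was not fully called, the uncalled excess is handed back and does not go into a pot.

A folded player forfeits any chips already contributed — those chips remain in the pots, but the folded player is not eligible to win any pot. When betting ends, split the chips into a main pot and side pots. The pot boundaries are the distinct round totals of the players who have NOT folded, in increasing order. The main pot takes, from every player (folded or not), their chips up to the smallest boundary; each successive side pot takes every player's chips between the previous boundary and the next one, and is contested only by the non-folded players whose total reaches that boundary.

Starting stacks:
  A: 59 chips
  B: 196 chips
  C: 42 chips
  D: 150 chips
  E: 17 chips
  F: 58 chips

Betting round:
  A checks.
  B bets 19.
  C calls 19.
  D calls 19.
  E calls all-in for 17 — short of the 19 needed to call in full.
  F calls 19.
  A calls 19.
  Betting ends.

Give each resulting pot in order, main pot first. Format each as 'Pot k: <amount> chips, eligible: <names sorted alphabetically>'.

Contributions: A=19, B=19, C=19, D=19, E=17, F=19
Pot levels (distinct totals of non-folded players): 17, 19
Layer 1-17: 17 each from A, B, C, D, E, F = 17*6 = 102 chips; eligible A, B, C, D, E, F
Layer 18-19: 2 each from A, B, C, D, F = 2*5 = 10 chips; eligible A, B, C, D, F

Pot 1: 102 chips, eligible: A, B, C, D, E, F
Pot 2: 10 chips, eligible: A, B, C, D, F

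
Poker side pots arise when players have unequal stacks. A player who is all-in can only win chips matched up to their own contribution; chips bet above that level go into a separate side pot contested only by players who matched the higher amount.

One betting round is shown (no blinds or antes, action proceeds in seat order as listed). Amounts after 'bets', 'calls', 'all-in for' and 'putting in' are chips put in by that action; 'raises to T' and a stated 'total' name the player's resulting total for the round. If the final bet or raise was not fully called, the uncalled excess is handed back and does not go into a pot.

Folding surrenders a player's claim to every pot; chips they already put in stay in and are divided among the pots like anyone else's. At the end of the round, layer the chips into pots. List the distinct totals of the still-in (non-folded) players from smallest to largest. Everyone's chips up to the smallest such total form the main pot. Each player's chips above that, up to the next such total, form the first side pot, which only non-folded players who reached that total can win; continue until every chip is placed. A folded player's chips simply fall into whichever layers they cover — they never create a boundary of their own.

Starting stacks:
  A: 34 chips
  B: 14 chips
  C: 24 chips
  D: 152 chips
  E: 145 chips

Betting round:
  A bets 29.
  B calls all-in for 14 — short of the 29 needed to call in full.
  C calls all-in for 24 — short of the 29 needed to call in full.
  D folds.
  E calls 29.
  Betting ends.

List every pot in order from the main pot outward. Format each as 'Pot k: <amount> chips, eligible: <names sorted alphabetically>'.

Pot 1: 56 chips, eligible: A, B, C, E
Pot 2: 30 chips, eligible: A, C, E
Pot 3: 10 chips, eligible: A, E

Derivation:
Contributions: A=29, B=14, C=24, E=29
Folded: D
Pot levels (distinct totals of non-folded players): 14, 24, 29
Layer 1-14: 14 each from A, B, C, E = 14*4 = 56 chips; eligible A, B, C, E
Layer 15-24: 10 each from A, C, E = 10*3 = 30 chips; eligible A, C, E
Layer 25-29: 5 each from A, E = 5*2 = 10 chips; eligible A, E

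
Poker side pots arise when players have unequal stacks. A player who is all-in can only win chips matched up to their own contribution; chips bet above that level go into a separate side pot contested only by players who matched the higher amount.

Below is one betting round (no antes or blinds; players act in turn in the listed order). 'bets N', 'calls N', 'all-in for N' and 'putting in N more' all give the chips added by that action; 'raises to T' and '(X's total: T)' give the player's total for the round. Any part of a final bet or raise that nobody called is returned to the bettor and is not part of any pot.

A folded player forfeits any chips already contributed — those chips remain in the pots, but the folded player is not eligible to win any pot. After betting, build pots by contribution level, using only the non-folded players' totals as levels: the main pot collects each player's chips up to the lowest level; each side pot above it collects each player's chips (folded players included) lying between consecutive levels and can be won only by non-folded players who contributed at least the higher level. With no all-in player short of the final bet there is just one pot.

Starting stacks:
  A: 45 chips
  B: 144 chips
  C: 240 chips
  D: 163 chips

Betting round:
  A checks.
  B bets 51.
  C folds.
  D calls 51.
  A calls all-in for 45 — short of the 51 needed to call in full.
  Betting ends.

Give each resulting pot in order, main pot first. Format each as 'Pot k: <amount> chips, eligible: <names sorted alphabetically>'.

Pot 1: 135 chips, eligible: A, B, D
Pot 2: 12 chips, eligible: B, D

Derivation:
Contributions: A=45, B=51, D=51
Folded: C
Pot levels (distinct totals of non-folded players): 45, 51
Layer 1-45: 45 each from A, B, D = 45*3 = 135 chips; eligible A, B, D
Layer 46-51: 6 each from B, D = 6*2 = 12 chips; eligible B, D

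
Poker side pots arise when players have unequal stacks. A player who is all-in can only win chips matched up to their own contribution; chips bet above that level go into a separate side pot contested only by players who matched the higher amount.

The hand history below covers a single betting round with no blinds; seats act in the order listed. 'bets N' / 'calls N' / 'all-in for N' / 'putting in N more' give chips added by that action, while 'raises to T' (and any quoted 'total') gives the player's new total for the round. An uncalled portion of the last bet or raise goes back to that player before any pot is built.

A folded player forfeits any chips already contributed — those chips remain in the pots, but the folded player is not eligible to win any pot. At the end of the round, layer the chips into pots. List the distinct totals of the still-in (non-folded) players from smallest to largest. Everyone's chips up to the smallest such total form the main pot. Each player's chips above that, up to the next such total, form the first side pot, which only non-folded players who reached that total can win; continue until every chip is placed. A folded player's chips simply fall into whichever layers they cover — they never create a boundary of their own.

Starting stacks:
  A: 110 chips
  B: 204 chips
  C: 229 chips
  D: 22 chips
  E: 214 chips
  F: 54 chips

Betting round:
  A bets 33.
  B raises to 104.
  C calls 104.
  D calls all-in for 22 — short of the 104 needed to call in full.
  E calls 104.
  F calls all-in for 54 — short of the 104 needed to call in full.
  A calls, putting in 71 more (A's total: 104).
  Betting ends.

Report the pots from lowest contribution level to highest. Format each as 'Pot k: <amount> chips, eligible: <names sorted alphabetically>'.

Contributions: A=104, B=104, C=104, D=22, E=104, F=54
Pot levels (distinct totals of non-folded players): 22, 54, 104
Layer 1-22: 22 each from A, B, C, D, E, F = 22*6 = 132 chips; eligible A, B, C, D, E, F
Layer 23-54: 32 each from A, B, C, E, F = 32*5 = 160 chips; eligible A, B, C, E, F
Layer 55-104: 50 each from A, B, C, E = 50*4 = 200 chips; eligible A, B, C, E

Pot 1: 132 chips, eligible: A, B, C, D, E, F
Pot 2: 160 chips, eligible: A, B, C, E, F
Pot 3: 200 chips, eligible: A, B, C, E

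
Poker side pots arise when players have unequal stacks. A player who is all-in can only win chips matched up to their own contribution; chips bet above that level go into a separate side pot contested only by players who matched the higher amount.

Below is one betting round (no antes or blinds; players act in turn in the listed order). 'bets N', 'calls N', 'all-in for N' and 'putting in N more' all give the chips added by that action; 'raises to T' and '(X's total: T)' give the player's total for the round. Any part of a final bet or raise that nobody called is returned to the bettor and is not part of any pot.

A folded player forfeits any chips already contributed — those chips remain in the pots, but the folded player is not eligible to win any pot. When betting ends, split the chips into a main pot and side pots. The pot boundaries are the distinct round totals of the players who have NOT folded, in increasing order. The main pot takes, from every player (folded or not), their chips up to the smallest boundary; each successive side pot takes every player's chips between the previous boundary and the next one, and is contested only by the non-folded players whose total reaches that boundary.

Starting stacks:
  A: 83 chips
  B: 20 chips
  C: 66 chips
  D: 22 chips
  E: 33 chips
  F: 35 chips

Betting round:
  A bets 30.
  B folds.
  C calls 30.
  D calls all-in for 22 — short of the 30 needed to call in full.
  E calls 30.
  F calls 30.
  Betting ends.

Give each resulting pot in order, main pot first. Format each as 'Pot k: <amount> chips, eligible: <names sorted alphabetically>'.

Pot 1: 110 chips, eligible: A, C, D, E, F
Pot 2: 32 chips, eligible: A, C, E, F

Derivation:
Contributions: A=30, C=30, D=22, E=30, F=30
Folded: B
Pot levels (distinct totals of non-folded players): 22, 30
Layer 1-22: 22 each from A, C, D, E, F = 22*5 = 110 chips; eligible A, C, D, E, F
Layer 23-30: 8 each from A, C, E, F = 8*4 = 32 chips; eligible A, C, E, F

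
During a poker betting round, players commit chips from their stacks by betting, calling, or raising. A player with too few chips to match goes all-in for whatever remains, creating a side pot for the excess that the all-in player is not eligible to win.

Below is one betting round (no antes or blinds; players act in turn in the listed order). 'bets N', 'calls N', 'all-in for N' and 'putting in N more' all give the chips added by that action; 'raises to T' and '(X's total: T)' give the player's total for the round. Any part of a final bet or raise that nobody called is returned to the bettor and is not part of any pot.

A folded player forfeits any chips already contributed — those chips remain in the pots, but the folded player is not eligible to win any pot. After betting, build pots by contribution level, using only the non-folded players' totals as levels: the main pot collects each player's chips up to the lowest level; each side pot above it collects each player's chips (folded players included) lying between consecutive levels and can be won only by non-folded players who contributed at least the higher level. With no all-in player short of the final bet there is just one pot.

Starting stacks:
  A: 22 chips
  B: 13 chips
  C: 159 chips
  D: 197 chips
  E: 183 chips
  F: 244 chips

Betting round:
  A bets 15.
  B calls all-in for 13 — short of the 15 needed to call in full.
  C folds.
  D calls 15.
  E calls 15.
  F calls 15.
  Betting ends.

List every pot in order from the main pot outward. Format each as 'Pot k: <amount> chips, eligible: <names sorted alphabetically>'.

Contributions: A=15, B=13, D=15, E=15, F=15
Folded: C
Pot levels (distinct totals of non-folded players): 13, 15
Layer 1-13: 13 each from A, B, D, E, F = 13*5 = 65 chips; eligible A, B, D, E, F
Layer 14-15: 2 each from A, D, E, F = 2*4 = 8 chips; eligible A, D, E, F

Pot 1: 65 chips, eligible: A, B, D, E, F
Pot 2: 8 chips, eligible: A, D, E, F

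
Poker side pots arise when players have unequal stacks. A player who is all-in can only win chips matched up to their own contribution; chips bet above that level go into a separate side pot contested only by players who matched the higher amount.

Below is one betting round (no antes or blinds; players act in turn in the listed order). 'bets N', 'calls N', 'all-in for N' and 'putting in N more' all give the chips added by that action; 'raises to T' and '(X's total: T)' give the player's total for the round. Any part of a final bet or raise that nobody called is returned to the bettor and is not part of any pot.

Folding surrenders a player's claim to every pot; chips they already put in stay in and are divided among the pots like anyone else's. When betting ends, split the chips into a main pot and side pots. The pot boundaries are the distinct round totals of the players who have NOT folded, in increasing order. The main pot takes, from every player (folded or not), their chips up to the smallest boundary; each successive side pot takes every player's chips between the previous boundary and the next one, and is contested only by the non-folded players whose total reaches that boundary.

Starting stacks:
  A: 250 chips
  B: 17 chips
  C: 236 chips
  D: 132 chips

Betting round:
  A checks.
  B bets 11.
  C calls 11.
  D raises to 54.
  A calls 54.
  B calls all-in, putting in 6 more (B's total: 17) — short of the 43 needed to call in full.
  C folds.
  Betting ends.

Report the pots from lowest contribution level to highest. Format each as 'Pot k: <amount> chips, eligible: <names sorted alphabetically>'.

Pot 1: 62 chips, eligible: A, B, D
Pot 2: 74 chips, eligible: A, D

Derivation:
Contributions: A=54, B=17, C=11, D=54
Folded: C
Pot levels (distinct totals of non-folded players): 17, 54
Layer 1-17: A 17 + B 17 + C 11 + D 17 = 62 chips; eligible A, B, D
Layer 18-54: 37 each from A, D = 37*2 = 74 chips; eligible A, D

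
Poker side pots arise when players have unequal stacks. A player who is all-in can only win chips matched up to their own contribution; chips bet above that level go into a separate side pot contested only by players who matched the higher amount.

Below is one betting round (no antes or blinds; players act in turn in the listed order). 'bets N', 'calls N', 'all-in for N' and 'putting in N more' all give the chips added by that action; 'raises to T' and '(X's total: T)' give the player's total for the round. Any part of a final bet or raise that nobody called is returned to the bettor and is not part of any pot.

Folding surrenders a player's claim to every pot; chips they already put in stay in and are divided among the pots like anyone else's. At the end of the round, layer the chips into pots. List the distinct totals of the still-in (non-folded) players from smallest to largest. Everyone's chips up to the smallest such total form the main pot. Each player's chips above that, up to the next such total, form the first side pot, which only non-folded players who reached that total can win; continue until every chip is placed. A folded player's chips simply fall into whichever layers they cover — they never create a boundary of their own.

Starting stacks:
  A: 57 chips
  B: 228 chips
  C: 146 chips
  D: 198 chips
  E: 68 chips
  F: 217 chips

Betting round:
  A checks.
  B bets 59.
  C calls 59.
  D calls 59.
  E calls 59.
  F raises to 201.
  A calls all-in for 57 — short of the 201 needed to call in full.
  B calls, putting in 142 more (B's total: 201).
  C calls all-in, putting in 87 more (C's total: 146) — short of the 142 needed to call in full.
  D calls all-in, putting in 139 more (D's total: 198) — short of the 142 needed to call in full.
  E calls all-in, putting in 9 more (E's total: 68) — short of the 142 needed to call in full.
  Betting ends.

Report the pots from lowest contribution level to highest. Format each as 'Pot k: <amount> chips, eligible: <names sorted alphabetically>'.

Pot 1: 342 chips, eligible: A, B, C, D, E, F
Pot 2: 55 chips, eligible: B, C, D, E, F
Pot 3: 312 chips, eligible: B, C, D, F
Pot 4: 156 chips, eligible: B, D, F
Pot 5: 6 chips, eligible: B, F

Derivation:
Contributions: A=57, B=201, C=146, D=198, E=68, F=201
Pot levels (distinct totals of non-folded players): 57, 68, 146, 198, 201
Layer 1-57: 57 each from A, B, C, D, E, F = 57*6 = 342 chips; eligible A, B, C, D, E, F
Layer 58-68: 11 each from B, C, D, E, F = 11*5 = 55 chips; eligible B, C, D, E, F
Layer 69-146: 78 each from B, C, D, F = 78*4 = 312 chips; eligible B, C, D, F
Layer 147-198: 52 each from B, D, F = 52*3 = 156 chips; eligible B, D, F
Layer 199-201: 3 each from B, F = 3*2 = 6 chips; eligible B, F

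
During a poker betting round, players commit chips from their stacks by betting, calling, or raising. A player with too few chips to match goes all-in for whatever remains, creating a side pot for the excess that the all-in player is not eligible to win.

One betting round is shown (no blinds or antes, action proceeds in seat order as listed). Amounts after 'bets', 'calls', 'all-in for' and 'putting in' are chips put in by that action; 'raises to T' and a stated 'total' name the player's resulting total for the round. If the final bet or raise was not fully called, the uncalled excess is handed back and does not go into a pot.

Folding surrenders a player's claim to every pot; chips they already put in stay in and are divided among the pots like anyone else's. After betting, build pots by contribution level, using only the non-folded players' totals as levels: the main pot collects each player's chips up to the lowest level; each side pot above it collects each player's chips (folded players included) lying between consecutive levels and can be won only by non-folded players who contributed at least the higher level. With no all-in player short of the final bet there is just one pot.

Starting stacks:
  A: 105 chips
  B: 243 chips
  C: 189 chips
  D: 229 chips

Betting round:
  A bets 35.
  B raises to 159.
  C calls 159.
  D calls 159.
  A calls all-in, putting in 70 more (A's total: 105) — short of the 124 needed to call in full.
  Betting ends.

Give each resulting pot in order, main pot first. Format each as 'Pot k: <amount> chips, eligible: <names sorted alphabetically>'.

Pot 1: 420 chips, eligible: A, B, C, D
Pot 2: 162 chips, eligible: B, C, D

Derivation:
Contributions: A=105, B=159, C=159, D=159
Pot levels (distinct totals of non-folded players): 105, 159
Layer 1-105: 105 each from A, B, C, D = 105*4 = 420 chips; eligible A, B, C, D
Layer 106-159: 54 each from B, C, D = 54*3 = 162 chips; eligible B, C, D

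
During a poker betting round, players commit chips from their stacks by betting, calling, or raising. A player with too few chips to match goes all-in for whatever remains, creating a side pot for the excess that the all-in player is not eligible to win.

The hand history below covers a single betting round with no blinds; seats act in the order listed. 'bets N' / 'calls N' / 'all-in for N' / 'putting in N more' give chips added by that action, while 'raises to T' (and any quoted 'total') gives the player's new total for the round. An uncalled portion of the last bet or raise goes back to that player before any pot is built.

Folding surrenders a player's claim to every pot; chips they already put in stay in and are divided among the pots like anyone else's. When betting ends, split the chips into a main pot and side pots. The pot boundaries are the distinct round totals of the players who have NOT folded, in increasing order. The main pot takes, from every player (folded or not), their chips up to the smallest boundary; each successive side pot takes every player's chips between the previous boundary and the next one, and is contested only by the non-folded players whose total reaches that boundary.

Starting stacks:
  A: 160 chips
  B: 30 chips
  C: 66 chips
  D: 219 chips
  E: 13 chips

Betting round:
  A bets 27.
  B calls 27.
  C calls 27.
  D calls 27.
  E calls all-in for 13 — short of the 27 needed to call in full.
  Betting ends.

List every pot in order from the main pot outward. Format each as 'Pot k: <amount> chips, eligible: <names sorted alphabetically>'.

Pot 1: 65 chips, eligible: A, B, C, D, E
Pot 2: 56 chips, eligible: A, B, C, D

Derivation:
Contributions: A=27, B=27, C=27, D=27, E=13
Pot levels (distinct totals of non-folded players): 13, 27
Layer 1-13: 13 each from A, B, C, D, E = 13*5 = 65 chips; eligible A, B, C, D, E
Layer 14-27: 14 each from A, B, C, D = 14*4 = 56 chips; eligible A, B, C, D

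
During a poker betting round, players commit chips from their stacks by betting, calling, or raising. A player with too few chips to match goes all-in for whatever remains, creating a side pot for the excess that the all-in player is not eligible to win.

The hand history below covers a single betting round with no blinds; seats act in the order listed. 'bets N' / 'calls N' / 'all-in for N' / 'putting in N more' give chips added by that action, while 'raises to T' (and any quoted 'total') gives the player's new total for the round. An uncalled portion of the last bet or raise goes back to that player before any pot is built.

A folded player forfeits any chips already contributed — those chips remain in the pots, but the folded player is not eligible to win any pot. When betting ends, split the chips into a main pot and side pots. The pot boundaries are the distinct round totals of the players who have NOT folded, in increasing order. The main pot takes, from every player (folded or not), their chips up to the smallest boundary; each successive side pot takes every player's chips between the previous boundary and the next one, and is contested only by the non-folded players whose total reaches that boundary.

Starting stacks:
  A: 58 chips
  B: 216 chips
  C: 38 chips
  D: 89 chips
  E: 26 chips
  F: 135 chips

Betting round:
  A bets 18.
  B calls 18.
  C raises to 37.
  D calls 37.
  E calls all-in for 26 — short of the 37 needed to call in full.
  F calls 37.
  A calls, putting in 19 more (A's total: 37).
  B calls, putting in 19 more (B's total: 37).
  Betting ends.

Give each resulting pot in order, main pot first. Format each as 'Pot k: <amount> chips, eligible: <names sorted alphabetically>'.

Contributions: A=37, B=37, C=37, D=37, E=26, F=37
Pot levels (distinct totals of non-folded players): 26, 37
Layer 1-26: 26 each from A, B, C, D, E, F = 26*6 = 156 chips; eligible A, B, C, D, E, F
Layer 27-37: 11 each from A, B, C, D, F = 11*5 = 55 chips; eligible A, B, C, D, F

Pot 1: 156 chips, eligible: A, B, C, D, E, F
Pot 2: 55 chips, eligible: A, B, C, D, F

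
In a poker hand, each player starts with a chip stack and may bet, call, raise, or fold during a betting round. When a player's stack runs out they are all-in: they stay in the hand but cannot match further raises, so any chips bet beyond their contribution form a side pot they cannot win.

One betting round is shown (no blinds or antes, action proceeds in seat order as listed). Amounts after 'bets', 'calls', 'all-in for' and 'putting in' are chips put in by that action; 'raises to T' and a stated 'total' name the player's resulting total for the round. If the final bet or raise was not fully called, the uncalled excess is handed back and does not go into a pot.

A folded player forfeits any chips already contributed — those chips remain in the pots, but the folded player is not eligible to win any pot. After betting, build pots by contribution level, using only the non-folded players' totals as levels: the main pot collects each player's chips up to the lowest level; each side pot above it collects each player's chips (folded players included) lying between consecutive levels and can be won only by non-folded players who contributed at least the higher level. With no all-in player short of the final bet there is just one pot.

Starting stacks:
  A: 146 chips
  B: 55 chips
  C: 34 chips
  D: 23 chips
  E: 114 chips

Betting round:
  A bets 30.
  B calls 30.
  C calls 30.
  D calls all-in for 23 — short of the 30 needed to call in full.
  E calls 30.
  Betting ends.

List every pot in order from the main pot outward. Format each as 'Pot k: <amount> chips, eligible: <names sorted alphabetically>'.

Pot 1: 115 chips, eligible: A, B, C, D, E
Pot 2: 28 chips, eligible: A, B, C, E

Derivation:
Contributions: A=30, B=30, C=30, D=23, E=30
Pot levels (distinct totals of non-folded players): 23, 30
Layer 1-23: 23 each from A, B, C, D, E = 23*5 = 115 chips; eligible A, B, C, D, E
Layer 24-30: 7 each from A, B, C, E = 7*4 = 28 chips; eligible A, B, C, E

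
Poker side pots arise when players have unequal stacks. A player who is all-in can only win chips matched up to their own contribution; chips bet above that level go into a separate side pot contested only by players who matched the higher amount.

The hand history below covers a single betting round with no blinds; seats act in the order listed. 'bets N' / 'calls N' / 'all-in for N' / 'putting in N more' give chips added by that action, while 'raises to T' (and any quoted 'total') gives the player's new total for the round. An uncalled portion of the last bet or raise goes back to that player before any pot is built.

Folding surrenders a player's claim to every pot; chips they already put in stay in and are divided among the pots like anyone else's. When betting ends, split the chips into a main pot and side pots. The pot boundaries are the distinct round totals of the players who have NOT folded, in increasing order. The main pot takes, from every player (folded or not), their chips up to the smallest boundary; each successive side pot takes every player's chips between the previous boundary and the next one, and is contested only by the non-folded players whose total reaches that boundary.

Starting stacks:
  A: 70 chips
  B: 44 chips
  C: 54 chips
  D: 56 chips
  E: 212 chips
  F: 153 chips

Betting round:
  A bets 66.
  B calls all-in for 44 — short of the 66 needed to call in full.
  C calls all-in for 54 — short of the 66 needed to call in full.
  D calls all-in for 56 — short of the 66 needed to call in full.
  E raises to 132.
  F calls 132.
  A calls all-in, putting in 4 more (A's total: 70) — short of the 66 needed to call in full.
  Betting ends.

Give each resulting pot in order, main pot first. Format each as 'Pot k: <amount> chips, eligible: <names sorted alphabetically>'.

Pot 1: 264 chips, eligible: A, B, C, D, E, F
Pot 2: 50 chips, eligible: A, C, D, E, F
Pot 3: 8 chips, eligible: A, D, E, F
Pot 4: 42 chips, eligible: A, E, F
Pot 5: 124 chips, eligible: E, F

Derivation:
Contributions: A=70, B=44, C=54, D=56, E=132, F=132
Pot levels (distinct totals of non-folded players): 44, 54, 56, 70, 132
Layer 1-44: 44 each from A, B, C, D, E, F = 44*6 = 264 chips; eligible A, B, C, D, E, F
Layer 45-54: 10 each from A, C, D, E, F = 10*5 = 50 chips; eligible A, C, D, E, F
Layer 55-56: 2 each from A, D, E, F = 2*4 = 8 chips; eligible A, D, E, F
Layer 57-70: 14 each from A, E, F = 14*3 = 42 chips; eligible A, E, F
Layer 71-132: 62 each from E, F = 62*2 = 124 chips; eligible E, F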